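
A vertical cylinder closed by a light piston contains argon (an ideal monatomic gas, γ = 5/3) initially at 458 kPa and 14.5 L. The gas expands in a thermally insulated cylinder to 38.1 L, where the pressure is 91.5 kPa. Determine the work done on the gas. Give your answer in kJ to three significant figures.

W ≈ -4.73 kJ

Adiabatic: W = (P₁V₁ − P₂V₂)/(γ − 1) with γ = 5/3.
P₁V₁ = 6641 J, P₂V₂ = 3486 J.
W = (6641 − 3486) / 0.6667 = 4732 J.
Work on gas = −W_by = -4732 J.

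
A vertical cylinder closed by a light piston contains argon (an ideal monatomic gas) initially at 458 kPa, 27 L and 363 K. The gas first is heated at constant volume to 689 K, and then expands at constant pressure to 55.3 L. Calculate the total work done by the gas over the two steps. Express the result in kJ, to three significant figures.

Step 1 (isochoric): W = 0 (constant volume).
After step 1: P = 869.3 kPa (V unchanged).
Step 2 (isobaric): W = PΔV = (869.3 kPa)(55.3 − 27 L) = 24602 J.
W_total = 0 + 24602 = 24602 J.

W_total ≈ 24.6 kJ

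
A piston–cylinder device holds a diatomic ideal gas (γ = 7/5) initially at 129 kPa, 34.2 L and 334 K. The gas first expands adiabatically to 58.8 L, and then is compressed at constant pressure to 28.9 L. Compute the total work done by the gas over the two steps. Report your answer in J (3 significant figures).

Step 1 (adiabatic): W = (P₁V₁ − P₂V₂)/(γ−1) = (4412 − 3552)/0.4 = 2149 J.
After step 1: P = 60.41 kPa, V = 58.8 L, T = 268.9 K.
Step 2 (isobaric): W = PΔV = (60.41 kPa)(28.9 − 58.8 L) = -1806 J.
W_total = 2149 − 1806 = 343.2 J.

W_total ≈ 343 J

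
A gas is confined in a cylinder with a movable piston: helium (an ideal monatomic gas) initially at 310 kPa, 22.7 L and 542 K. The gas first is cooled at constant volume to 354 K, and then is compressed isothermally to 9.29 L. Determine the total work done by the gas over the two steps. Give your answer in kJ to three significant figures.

W_total ≈ -4.11 kJ

Step 1 (isochoric): W = 0 (constant volume).
After step 1: P = 202.5 kPa (V unchanged).
Step 2 (isothermal): W = P₁V₁ ln(V₂/V₁) = (4596) ln(9.29/22.7) = -4106 J.
W_total = 0 − 4106 = -4106 J.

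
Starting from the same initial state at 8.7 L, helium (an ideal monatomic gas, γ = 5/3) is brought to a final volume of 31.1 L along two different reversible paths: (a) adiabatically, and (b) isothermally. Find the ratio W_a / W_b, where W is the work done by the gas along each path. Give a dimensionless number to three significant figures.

Path (a) adiabatic: W = P₁V₁(1 − (V₁/V₂)^(γ−1))/(γ−1) → W_a/(P₁V₁) = 0.8584.
Path (b) isothermal: W = P₁V₁ ln(V₂/V₁) → W_b/(P₁V₁) = 1.274.
W_a / W_b = 0.8584 / 1.274 = 0.6738.

W_a / W_b ≈ 0.674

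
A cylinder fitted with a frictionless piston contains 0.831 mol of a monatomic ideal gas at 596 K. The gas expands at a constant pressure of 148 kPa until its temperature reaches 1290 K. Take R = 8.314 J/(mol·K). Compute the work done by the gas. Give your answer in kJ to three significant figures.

W ≈ 4.79 kJ

Isobaric: W = P ΔV = nR ΔT.
W = (0.831)(8.314)(1290 − 596) = 4795 J.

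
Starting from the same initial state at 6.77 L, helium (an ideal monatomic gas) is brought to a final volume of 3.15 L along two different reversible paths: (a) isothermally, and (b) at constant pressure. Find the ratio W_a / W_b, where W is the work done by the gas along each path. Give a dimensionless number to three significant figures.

Path (a) isothermal: W = P₁V₁ ln(V₂/V₁) → W_a/(P₁V₁) = -0.7651.
Path (b) isobaric: W = P₁(V₂ − V₁) → W_b/(P₁V₁) = -0.5347.
W_a / W_b = -0.7651 / -0.5347 = 1.431.

W_a / W_b ≈ 1.43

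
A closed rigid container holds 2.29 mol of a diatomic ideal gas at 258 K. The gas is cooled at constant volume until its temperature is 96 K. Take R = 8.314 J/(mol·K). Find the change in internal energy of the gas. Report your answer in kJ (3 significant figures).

Constant volume ⇒ W = 0, so Q = ΔU = nCᵥΔT with Cᵥ = 5R/2 = 20.79 J/(mol·K).
ΔU = (2.29)(20.79)(96 − 258) = -7711 J.

ΔU ≈ -7.71 kJ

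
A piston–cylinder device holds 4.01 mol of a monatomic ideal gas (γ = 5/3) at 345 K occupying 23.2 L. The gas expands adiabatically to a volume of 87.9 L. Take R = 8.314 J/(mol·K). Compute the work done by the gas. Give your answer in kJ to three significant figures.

W ≈ 10.2 kJ

Adiabatic: TV^(γ−1) = const with γ = 5/3.
T₂ = T₁ (V₁/V₂)^(γ−1) = 345 × (23.2/87.9)^0.667 = 345 × 0.4115 = 142 K.
W_by = nCᵥ(T₁ − T₂) = (4.01)(12.47)(345 − 142) = 10154 J.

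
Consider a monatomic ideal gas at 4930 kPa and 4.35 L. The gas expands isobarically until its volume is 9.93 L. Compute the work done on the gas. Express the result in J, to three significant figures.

W ≈ -27500 J

Isobaric: W = P ΔV.
W = (4930 kPa)(9.93 − 4.35 L) = (4930)(5.58) = 27509 J.
Work on gas = −W_by = -27509 J.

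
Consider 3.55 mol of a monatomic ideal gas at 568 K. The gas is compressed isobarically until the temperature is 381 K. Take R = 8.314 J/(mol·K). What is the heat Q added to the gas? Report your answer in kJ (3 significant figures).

Isobaric: W = nRΔT = (3.55)(8.314)(-187) = -5519 J.
ΔU = nCᵥΔT with Cᵥ = 3R/2: ΔU = (3.55)(12.47)(-187) = -8279 J.
Q = ΔU + W = -8279 − 5519 = -13798 J.

Q ≈ -13.8 kJ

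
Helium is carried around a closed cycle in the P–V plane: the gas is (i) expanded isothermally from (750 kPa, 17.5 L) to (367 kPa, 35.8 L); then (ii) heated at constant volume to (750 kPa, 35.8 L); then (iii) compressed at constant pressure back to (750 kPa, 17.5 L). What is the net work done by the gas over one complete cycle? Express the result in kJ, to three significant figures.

Leg (i): W = PᵢVᵢ ln(V_f/Vᵢ) = (13125) ln(35.8/17.5) = 9394 J.
Leg (ii): W = 0.
Leg (iii): W = PΔV = (750)(17.5 − 35.8) = -13725 J.
W_net = 9394 − 13725 = -4331 J.

W_net ≈ -4.33 kJ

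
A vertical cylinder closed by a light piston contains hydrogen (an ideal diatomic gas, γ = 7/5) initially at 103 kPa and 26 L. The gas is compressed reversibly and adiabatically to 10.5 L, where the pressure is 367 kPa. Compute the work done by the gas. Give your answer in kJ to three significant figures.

W ≈ -2.94 kJ

Adiabatic: W = (P₁V₁ − P₂V₂)/(γ − 1) with γ = 7/5.
P₁V₁ = 2678 J, P₂V₂ = 3854 J.
W = (2678 − 3854) / 0.4 = -2939 J.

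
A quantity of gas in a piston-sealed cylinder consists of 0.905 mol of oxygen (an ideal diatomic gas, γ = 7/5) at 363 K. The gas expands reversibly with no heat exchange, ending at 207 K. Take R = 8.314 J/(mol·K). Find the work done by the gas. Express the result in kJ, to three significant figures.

W ≈ 2.93 kJ

Adiabatic ⇒ Q = 0, so W_by = −ΔU = nCᵥ(T₁ − T₂).
Cᵥ = 5R/2 = 20.79 J/(mol·K).
W = (0.905)(20.79)(363 − 207) = 2934 J.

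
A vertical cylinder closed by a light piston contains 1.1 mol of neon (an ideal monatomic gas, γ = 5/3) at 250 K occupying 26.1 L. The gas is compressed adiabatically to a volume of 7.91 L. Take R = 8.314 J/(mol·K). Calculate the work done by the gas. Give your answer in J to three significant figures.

Adiabatic: TV^(γ−1) = const with γ = 5/3.
T₂ = T₁ (V₁/V₂)^(γ−1) = 250 × (26.1/7.91)^0.667 = 250 × 2.216 = 554.1 K.
W_by = nCᵥ(T₁ − T₂) = (1.1)(12.47)(250 − 554.1) = -4172 J.

W ≈ -4170 J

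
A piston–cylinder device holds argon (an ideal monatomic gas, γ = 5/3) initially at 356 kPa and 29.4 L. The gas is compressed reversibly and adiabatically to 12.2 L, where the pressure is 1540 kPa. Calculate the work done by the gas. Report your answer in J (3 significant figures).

W ≈ -12500 J

Adiabatic: W = (P₁V₁ − P₂V₂)/(γ − 1) with γ = 5/3.
P₁V₁ = 10466 J, P₂V₂ = 18788 J.
W = (10466 − 18788) / 0.6667 = -12482 J.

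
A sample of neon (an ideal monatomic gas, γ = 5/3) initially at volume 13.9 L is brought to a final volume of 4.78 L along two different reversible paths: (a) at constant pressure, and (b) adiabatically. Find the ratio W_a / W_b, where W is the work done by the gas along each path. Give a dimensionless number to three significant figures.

Path (a) isobaric: W = P₁(V₂ − V₁) → W_a/(P₁V₁) = -0.6561.
Path (b) adiabatic: W = P₁V₁(1 − (V₁/V₂)^(γ−1))/(γ−1) → W_b/(P₁V₁) = -1.556.
W_a / W_b = -0.6561 / -1.556 = 0.4217.

W_a / W_b ≈ 0.422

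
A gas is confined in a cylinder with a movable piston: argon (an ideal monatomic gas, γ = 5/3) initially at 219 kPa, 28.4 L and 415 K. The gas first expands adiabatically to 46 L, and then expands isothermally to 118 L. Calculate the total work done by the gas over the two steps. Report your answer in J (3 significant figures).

W_total ≈ 6810 J

Step 1 (adiabatic): W = (P₁V₁ − P₂V₂)/(γ−1) = (6220 − 4510)/0.667 = 2565 J.
After step 1: P = 98.03 kPa, V = 46 L, T = 300.9 K.
Step 2 (isothermal): W = P₁V₁ ln(V₂/V₁) = (4510) ln(118/46) = 4248 J.
W_total = 2565 + 4248 = 6813 J.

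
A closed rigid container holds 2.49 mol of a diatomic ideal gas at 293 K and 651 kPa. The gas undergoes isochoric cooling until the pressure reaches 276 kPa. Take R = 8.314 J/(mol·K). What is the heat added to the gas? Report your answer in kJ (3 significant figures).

Constant volume ⇒ W = 0, so Q = ΔU = nCᵥΔT with Cᵥ = 5R/2 = 20.79 J/(mol·K).
At constant V, T₂/T₁ = P₂/P₁ ⇒ ΔT = T₁(P₂/P₁ − 1) = 293·(276/651 − 1) = -168.8 K.
ΔU = (2.49)(20.79)(-168.8) = -8735 J.

Q ≈ -8.74 kJ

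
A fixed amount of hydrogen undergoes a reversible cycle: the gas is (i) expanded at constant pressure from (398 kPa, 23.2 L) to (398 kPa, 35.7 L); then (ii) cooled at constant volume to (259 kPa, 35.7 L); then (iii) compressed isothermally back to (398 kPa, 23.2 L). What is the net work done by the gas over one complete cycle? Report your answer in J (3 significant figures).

W_net ≈ 990 J

Leg (i): W = PΔV = (398)(35.7 − 23.2) = 4975 J.
Leg (ii): W = 0.
Leg (iii): W = PᵢVᵢ ln(V_f/Vᵢ) = (9246) ln(23.2/35.7) = -3985 J.
W_net = 4975 − 3985 = 989.9 J.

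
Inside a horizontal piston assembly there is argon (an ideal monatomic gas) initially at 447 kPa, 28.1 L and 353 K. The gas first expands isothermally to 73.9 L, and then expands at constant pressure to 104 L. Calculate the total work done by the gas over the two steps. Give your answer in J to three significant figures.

Step 1 (isothermal): W = P₁V₁ ln(V₂/V₁) = (12561) ln(73.9/28.1) = 12145 J.
After step 1: P = 170 kPa, V = 73.9 L, T = 353 K.
Step 2 (isobaric): W = PΔV = (170 kPa)(104 − 73.9 L) = 5116 J.
W_total = 12145 + 5116 = 17262 J.

W_total ≈ 17300 J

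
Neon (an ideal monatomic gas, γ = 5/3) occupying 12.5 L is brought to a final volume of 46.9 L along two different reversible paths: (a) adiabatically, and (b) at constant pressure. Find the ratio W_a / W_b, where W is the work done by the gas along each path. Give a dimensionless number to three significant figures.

Path (a) adiabatic: W = P₁V₁(1 − (V₁/V₂)^(γ−1))/(γ−1) → W_a/(P₁V₁) = 0.8788.
Path (b) isobaric: W = P₁(V₂ − V₁) → W_b/(P₁V₁) = 2.752.
W_a / W_b = 0.8788 / 2.752 = 0.3193.

W_a / W_b ≈ 0.319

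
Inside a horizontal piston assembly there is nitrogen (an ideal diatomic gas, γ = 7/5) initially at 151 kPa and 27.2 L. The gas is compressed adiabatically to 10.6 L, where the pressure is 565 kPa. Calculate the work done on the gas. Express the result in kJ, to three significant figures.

W ≈ 4.70 kJ

Adiabatic: W = (P₁V₁ − P₂V₂)/(γ − 1) with γ = 7/5.
P₁V₁ = 4107 J, P₂V₂ = 5989 J.
W = (4107 − 5989) / 0.4 = -4705 J.
Work on gas = −W_by = 4705 J.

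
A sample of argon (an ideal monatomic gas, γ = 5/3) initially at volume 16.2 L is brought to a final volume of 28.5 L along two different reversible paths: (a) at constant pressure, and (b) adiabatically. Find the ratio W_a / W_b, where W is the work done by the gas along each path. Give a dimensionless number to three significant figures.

Path (a) isobaric: W = P₁(V₂ − V₁) → W_a/(P₁V₁) = 0.7593.
Path (b) adiabatic: W = P₁V₁(1 − (V₁/V₂)^(γ−1))/(γ−1) → W_b/(P₁V₁) = 0.4707.
W_a / W_b = 0.7593 / 0.4707 = 1.613.

W_a / W_b ≈ 1.61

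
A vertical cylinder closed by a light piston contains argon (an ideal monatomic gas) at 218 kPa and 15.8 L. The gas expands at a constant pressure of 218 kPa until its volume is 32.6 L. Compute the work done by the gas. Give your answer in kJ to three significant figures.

Isobaric: W = P ΔV.
W = (218 kPa)(32.6 − 15.8 L) = (218)(16.8) = 3662 J.

W ≈ 3.66 kJ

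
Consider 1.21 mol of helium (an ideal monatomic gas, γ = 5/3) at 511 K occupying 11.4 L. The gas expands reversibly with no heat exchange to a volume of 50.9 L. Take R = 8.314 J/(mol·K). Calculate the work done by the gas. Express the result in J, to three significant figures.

Adiabatic: TV^(γ−1) = const with γ = 5/3.
T₂ = T₁ (V₁/V₂)^(γ−1) = 511 × (11.4/50.9)^0.667 = 511 × 0.3688 = 188.5 K.
W_by = nCᵥ(T₁ − T₂) = (1.21)(12.47)(511 − 188.5) = 4867 J.

W ≈ 4870 J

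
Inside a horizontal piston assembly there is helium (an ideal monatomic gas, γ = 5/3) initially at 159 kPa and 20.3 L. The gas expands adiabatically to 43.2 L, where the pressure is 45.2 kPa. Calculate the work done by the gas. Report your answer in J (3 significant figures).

Adiabatic: W = (P₁V₁ − P₂V₂)/(γ − 1) with γ = 5/3.
P₁V₁ = 3228 J, P₂V₂ = 1953 J.
W = (3228 − 1953) / 0.6667 = 1913 J.

W ≈ 1910 J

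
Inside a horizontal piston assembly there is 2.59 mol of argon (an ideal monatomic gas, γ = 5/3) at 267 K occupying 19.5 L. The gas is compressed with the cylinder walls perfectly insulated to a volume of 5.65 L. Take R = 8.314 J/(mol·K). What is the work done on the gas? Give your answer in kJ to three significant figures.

Adiabatic: TV^(γ−1) = const with γ = 5/3.
T₂ = T₁ (V₁/V₂)^(γ−1) = 267 × (19.5/5.65)^0.667 = 267 × 2.284 = 609.8 K.
W_by = nCᵥ(T₁ − T₂) = (2.59)(12.47)(267 − 609.8) = -11072 J.
Work on gas = −W_by = 11072 J.

W ≈ 11.1 kJ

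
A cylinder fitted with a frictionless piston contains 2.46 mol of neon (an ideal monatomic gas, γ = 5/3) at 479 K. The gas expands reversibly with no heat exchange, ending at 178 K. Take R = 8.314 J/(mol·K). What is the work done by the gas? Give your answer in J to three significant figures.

W ≈ 9230 J

Adiabatic ⇒ Q = 0, so W_by = −ΔU = nCᵥ(T₁ − T₂).
Cᵥ = 3R/2 = 12.47 J/(mol·K).
W = (2.46)(12.47)(479 − 178) = 9234 J.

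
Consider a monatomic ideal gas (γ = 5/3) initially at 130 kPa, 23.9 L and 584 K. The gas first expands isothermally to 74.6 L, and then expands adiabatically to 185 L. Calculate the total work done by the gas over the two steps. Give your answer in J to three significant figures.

W_total ≈ 5650 J

Step 1 (isothermal): W = P₁V₁ ln(V₂/V₁) = (3107) ln(74.6/23.9) = 3537 J.
After step 1: P = 41.65 kPa, V = 74.6 L, T = 584 K.
Step 2 (adiabatic): W = (P₁V₁ − P₂V₂)/(γ−1) = (3107 − 1696)/0.667 = 2117 J.
W_total = 3537 + 2117 = 5653 J.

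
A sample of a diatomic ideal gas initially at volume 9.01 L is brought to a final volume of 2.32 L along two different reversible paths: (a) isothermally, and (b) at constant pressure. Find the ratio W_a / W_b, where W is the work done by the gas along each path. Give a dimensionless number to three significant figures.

Path (a) isothermal: W = P₁V₁ ln(V₂/V₁) → W_a/(P₁V₁) = -1.357.
Path (b) isobaric: W = P₁(V₂ − V₁) → W_b/(P₁V₁) = -0.7425.
W_a / W_b = -1.357 / -0.7425 = 1.827.

W_a / W_b ≈ 1.83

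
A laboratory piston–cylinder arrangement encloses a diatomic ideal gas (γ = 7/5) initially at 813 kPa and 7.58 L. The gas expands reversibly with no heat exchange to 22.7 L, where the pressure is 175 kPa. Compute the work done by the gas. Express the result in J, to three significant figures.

W ≈ 5480 J

Adiabatic: W = (P₁V₁ − P₂V₂)/(γ − 1) with γ = 7/5.
P₁V₁ = 6163 J, P₂V₂ = 3972 J.
W = (6163 − 3972) / 0.4 = 5475 J.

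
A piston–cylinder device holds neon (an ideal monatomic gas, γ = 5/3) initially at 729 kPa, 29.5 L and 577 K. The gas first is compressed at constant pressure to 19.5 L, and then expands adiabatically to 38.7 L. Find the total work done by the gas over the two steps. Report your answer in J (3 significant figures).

Step 1 (isobaric): W = PΔV = (729 kPa)(19.5 − 29.5 L) = -7290 J.
After step 1: P = 729 kPa, V = 19.5 L, T = 381.4 K.
Step 2 (adiabatic): W = (P₁V₁ − P₂V₂)/(γ−1) = (14216 − 9001)/0.667 = 7821 J.
W_total = -7290 + 7821 = 531.1 J.

W_total ≈ 531 J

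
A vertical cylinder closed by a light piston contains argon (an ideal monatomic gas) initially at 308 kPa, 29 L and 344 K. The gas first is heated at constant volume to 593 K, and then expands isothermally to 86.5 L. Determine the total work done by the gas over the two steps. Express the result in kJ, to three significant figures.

W_total ≈ 16.8 kJ

Step 1 (isochoric): W = 0 (constant volume).
After step 1: P = 530.9 kPa (V unchanged).
Step 2 (isothermal): W = P₁V₁ ln(V₂/V₁) = (15397) ln(86.5/29) = 16827 J.
W_total = 0 + 16827 = 16827 J.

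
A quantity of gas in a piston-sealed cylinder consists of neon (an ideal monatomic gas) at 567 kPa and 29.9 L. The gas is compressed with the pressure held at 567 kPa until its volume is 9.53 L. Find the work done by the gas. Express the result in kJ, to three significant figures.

Isobaric: W = P ΔV.
W = (567 kPa)(9.53 − 29.9 L) = (567)(-20.37) = -11550 J.

W ≈ -11.5 kJ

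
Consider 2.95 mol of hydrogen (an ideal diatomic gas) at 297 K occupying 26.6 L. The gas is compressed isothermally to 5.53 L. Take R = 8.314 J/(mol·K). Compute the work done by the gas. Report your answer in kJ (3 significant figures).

Isothermal: W = nRT ln(V₂/V₁).
W = (2.95)(8.314)(297) × ln(5.53/26.6)
  = 7284 × -1.571
W_by_gas = -11442 J.

W ≈ -11.4 kJ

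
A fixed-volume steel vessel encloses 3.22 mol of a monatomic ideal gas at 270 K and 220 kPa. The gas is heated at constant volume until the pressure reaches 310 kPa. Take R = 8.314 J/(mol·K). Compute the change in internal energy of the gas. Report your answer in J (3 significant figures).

ΔU ≈ 4440 J

Constant volume ⇒ W = 0, so Q = ΔU = nCᵥΔT with Cᵥ = 3R/2 = 12.47 J/(mol·K).
At constant V, T₂/T₁ = P₂/P₁ ⇒ ΔT = T₁(P₂/P₁ − 1) = 270·(310/220 − 1) = 110.5 K.
ΔU = (3.22)(12.47)(110.5) = 4435 J.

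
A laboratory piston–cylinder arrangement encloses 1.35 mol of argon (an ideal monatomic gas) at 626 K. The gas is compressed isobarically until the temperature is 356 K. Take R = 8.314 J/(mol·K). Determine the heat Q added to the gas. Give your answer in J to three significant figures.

Isobaric: W = nRΔT = (1.35)(8.314)(-270) = -3030 J.
ΔU = nCᵥΔT with Cᵥ = 3R/2: ΔU = (1.35)(12.47)(-270) = -4546 J.
Q = ΔU + W = -4546 − 3030 = -7576 J.

Q ≈ -7580 J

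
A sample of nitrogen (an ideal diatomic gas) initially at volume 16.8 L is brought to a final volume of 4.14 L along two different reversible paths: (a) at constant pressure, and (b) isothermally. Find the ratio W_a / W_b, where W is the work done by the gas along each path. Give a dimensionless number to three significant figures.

W_a / W_b ≈ 0.538

Path (a) isobaric: W = P₁(V₂ − V₁) → W_a/(P₁V₁) = -0.7536.
Path (b) isothermal: W = P₁V₁ ln(V₂/V₁) → W_b/(P₁V₁) = -1.401.
W_a / W_b = -0.7536 / -1.401 = 0.538.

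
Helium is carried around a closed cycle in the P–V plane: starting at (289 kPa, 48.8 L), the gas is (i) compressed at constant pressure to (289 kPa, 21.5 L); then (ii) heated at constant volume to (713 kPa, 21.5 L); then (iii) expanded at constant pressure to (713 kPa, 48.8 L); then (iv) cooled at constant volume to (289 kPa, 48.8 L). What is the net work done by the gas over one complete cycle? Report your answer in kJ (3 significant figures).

W_net ≈ 11.6 kJ

Constant-volume legs do no work.
W(i) = (289)(21.5 − 48.8) = -7890 J; W(iii) = (713)(48.8 − 21.5) = 19465 J.
W_net = -7890 + 19465 = 11575 J (the clockwise enclosed area).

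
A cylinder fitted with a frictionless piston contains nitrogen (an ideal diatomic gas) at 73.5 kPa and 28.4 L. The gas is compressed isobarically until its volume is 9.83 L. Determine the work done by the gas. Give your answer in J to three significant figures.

Isobaric: W = P ΔV.
W = (73.5 kPa)(9.83 − 28.4 L) = (73.5)(-18.57) = -1365 J.

W ≈ -1360 J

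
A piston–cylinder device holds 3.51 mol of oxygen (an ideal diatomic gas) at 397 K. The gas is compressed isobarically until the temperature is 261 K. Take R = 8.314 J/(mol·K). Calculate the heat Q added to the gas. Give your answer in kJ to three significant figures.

Isobaric: W = nRΔT = (3.51)(8.314)(-136) = -3969 J.
ΔU = nCᵥΔT with Cᵥ = 5R/2: ΔU = (3.51)(20.79)(-136) = -9922 J.
Q = ΔU + W = -9922 − 3969 = -13891 J.

Q ≈ -13.9 kJ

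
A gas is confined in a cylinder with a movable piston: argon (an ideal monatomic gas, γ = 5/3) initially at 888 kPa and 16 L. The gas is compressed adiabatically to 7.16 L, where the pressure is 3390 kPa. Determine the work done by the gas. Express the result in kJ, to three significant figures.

Adiabatic: W = (P₁V₁ − P₂V₂)/(γ − 1) with γ = 5/3.
P₁V₁ = 14208 J, P₂V₂ = 24272 J.
W = (14208 − 24272) / 0.6667 = -15097 J.

W ≈ -15.1 kJ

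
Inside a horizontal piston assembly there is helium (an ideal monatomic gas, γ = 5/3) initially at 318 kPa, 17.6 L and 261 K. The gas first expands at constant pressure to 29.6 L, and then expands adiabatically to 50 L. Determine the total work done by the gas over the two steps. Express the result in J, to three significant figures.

Step 1 (isobaric): W = PΔV = (318 kPa)(29.6 − 17.6 L) = 3816 J.
After step 1: P = 318 kPa, V = 29.6 L, T = 439 K.
Step 2 (adiabatic): W = (P₁V₁ − P₂V₂)/(γ−1) = (9413 − 6636)/0.667 = 4165 J.
W_total = 3816 + 4165 = 7981 J.

W_total ≈ 7980 J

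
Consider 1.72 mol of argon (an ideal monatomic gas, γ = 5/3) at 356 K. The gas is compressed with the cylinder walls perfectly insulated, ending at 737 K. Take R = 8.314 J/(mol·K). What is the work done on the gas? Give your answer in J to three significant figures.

Adiabatic ⇒ Q = 0, so W_by = −ΔU = nCᵥ(T₁ − T₂).
Cᵥ = 3R/2 = 12.47 J/(mol·K).
W = (1.72)(12.47)(356 − 737) = -8172 J.
Work on gas = −W_by = 8172 J.

W ≈ 8170 J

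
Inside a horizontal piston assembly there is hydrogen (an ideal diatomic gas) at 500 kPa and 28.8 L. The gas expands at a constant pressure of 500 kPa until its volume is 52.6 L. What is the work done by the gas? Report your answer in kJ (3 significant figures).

W ≈ 11.9 kJ

Isobaric: W = P ΔV.
W = (500 kPa)(52.6 − 28.8 L) = (500)(23.8) = 11900 J.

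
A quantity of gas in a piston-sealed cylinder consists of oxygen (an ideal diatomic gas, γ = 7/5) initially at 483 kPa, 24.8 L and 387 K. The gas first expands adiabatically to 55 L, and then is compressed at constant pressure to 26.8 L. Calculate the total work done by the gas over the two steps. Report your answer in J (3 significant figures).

W_total ≈ 3700 J

Step 1 (adiabatic): W = (P₁V₁ − P₂V₂)/(γ−1) = (11978 − 8710)/0.4 = 8170 J.
After step 1: P = 158.4 kPa, V = 55 L, T = 281.4 K.
Step 2 (isobaric): W = PΔV = (158.4 kPa)(26.8 − 55 L) = -4466 J.
W_total = 8170 − 4466 = 3704 J.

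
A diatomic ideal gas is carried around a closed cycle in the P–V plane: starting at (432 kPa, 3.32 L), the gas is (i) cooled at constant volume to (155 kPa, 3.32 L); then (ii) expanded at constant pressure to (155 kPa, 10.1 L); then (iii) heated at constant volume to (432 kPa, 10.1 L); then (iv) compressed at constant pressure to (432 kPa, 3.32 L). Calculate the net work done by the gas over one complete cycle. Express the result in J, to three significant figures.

Constant-volume legs do no work.
W(ii) = (155)(10.1 − 3.32) = 1051 J; W(iv) = (432)(3.32 − 10.1) = -2929 J.
W_net = 1051 − 2929 = -1878 J (the counter-clockwise enclosed area).

W_net ≈ -1880 J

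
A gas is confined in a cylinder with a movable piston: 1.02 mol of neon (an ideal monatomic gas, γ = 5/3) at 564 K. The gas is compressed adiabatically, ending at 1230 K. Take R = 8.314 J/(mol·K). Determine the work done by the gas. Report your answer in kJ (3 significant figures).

Adiabatic ⇒ Q = 0, so W_by = −ΔU = nCᵥ(T₁ − T₂).
Cᵥ = 3R/2 = 12.47 J/(mol·K).
W = (1.02)(12.47)(564 − 1230) = -8472 J.

W ≈ -8.47 kJ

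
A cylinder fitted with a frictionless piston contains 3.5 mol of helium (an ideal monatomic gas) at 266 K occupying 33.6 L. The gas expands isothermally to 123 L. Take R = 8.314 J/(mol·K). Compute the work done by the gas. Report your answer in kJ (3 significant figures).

W ≈ 10.0 kJ

Isothermal: W = nRT ln(V₂/V₁).
W = (3.5)(8.314)(266) × ln(123/33.6)
  = 7740 × 1.298
W_by_gas = 10044 J.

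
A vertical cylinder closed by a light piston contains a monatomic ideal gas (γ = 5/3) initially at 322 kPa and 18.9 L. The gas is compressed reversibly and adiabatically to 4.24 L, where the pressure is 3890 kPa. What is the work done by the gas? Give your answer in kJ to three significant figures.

W ≈ -15.6 kJ

Adiabatic: W = (P₁V₁ − P₂V₂)/(γ − 1) with γ = 5/3.
P₁V₁ = 6086 J, P₂V₂ = 16494 J.
W = (6086 − 16494) / 0.6667 = -15612 J.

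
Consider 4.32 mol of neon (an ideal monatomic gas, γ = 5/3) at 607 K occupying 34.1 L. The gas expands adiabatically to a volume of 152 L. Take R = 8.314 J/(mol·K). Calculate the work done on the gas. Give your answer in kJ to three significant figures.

Adiabatic: TV^(γ−1) = const with γ = 5/3.
T₂ = T₁ (V₁/V₂)^(γ−1) = 607 × (34.1/152)^0.667 = 607 × 0.3692 = 224.1 K.
W_by = nCᵥ(T₁ − T₂) = (4.32)(12.47)(607 − 224.1) = 20628 J.
Work on gas = −W_by = -20628 J.

W ≈ -20.6 kJ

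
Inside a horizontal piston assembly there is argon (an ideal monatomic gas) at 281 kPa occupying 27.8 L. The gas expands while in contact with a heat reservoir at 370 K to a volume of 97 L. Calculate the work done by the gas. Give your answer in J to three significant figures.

Isothermal: W = nRT ln(V₂/V₁) = P₁V₁ ln(V₂/V₁).
P₁V₁ = (281 kPa)(27.8 L) = 7812 J.
W = 7812 × ln(97/27.8) = 7812 × 1.25
W_by_gas = 9762 J.

W ≈ 9760 J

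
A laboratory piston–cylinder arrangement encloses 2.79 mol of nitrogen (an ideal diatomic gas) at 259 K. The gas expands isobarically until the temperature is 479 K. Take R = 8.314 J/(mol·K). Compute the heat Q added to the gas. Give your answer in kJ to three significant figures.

Isobaric: W = nRΔT = (2.79)(8.314)(220) = 5103 J.
ΔU = nCᵥΔT with Cᵥ = 5R/2: ΔU = (2.79)(20.79)(220) = 12758 J.
Q = ΔU + W = 12758 + 5103 = 17861 J.

Q ≈ 17.9 kJ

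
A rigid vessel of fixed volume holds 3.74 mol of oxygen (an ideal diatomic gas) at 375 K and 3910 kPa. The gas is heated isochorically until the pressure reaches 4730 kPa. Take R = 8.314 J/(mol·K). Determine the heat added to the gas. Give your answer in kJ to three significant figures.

Constant volume ⇒ W = 0, so Q = ΔU = nCᵥΔT with Cᵥ = 5R/2 = 20.79 J/(mol·K).
At constant V, T₂/T₁ = P₂/P₁ ⇒ ΔT = T₁(P₂/P₁ − 1) = 375·(4730/3910 − 1) = 78.64 K.
ΔU = (3.74)(20.79)(78.64) = 6114 J.

Q ≈ 6.11 kJ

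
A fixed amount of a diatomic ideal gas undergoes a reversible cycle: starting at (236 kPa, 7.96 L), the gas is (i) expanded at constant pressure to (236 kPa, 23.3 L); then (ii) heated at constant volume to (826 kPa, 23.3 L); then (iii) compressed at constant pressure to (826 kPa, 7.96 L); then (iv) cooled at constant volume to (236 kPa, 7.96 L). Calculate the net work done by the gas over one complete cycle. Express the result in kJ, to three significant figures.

W_net ≈ -9.05 kJ

Constant-volume legs do no work.
W(i) = (236)(23.3 − 7.96) = 3620 J; W(iii) = (826)(7.96 − 23.3) = -12671 J.
W_net = 3620 − 12671 = -9051 J (the counter-clockwise enclosed area).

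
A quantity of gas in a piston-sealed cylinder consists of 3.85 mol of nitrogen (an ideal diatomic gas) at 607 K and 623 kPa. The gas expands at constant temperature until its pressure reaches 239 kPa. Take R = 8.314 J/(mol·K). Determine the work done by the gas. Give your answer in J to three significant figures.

Isothermal process: W = nRT ln(V₂/V₁) = nRT ln(P₁/P₂).
W = (3.85)(8.314)(607) × ln(623/239)
  = 19429 × ln(2.607) = 19429 × 0.9581
W_by_gas = 18615 J.

W ≈ 18600 J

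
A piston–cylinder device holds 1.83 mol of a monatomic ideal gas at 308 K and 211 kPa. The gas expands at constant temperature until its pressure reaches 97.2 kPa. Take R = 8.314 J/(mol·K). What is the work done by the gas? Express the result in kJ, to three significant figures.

W ≈ 3.63 kJ

Isothermal process: W = nRT ln(V₂/V₁) = nRT ln(P₁/P₂).
W = (1.83)(8.314)(308) × ln(211/97.2)
  = 4686 × ln(2.171) = 4686 × 0.7751
W_by_gas = 3632 J.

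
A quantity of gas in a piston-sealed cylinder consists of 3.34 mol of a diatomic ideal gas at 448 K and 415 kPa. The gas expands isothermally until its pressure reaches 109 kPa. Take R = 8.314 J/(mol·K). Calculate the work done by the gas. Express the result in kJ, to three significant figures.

Isothermal process: W = nRT ln(V₂/V₁) = nRT ln(P₁/P₂).
W = (3.34)(8.314)(448) × ln(415/109)
  = 12440 × ln(3.807) = 12440 × 1.337
W_by_gas = 16632 J.

W ≈ 16.6 kJ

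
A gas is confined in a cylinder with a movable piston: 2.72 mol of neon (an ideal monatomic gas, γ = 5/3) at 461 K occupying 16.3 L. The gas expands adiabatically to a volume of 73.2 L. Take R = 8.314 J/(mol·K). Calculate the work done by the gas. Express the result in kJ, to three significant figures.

W ≈ 9.89 kJ

Adiabatic: TV^(γ−1) = const with γ = 5/3.
T₂ = T₁ (V₁/V₂)^(γ−1) = 461 × (16.3/73.2)^0.667 = 461 × 0.3674 = 169.4 K.
W_by = nCᵥ(T₁ − T₂) = (2.72)(12.47)(461 − 169.4) = 9893 J.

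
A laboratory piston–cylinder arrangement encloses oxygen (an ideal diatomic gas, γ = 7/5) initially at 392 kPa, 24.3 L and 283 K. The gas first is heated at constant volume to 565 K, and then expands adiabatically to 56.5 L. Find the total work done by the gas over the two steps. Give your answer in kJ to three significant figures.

Step 1 (isochoric): W = 0 (constant volume).
After step 1: P = 782.6 kPa (V unchanged).
Step 2 (adiabatic): W = (P₁V₁ − P₂V₂)/(γ−1) = (19018 − 13570)/0.4 = 13619 J.
W_total = 0 + 13619 = 13619 J.

W_total ≈ 13.6 kJ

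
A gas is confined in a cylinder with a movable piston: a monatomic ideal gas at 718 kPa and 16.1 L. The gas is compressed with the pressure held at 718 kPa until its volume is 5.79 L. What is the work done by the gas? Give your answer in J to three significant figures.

W ≈ -7400 J

Isobaric: W = P ΔV.
W = (718 kPa)(5.79 − 16.1 L) = (718)(-10.31) = -7403 J.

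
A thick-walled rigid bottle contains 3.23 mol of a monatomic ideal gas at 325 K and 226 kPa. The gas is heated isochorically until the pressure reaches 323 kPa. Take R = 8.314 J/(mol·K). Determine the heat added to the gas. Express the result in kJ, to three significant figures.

Constant volume ⇒ W = 0, so Q = ΔU = nCᵥΔT with Cᵥ = 3R/2 = 12.47 J/(mol·K).
At constant V, T₂/T₁ = P₂/P₁ ⇒ ΔT = T₁(P₂/P₁ − 1) = 325·(323/226 − 1) = 139.5 K.
ΔU = (3.23)(12.47)(139.5) = 5619 J.

Q ≈ 5.62 kJ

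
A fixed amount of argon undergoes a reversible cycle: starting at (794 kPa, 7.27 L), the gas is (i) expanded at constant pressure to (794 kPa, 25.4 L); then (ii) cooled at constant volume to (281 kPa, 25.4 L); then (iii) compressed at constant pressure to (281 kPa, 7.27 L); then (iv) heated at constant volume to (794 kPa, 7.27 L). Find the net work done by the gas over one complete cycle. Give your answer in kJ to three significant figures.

Constant-volume legs do no work.
W(i) = (794)(25.4 − 7.27) = 14395 J; W(iii) = (281)(7.27 − 25.4) = -5095 J.
W_net = 14395 − 5095 = 9301 J (the clockwise enclosed area).

W_net ≈ 9.30 kJ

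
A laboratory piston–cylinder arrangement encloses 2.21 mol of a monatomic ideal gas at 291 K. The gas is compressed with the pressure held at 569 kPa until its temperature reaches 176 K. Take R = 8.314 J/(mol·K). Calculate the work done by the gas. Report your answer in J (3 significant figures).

Isobaric: W = P ΔV = nR ΔT.
W = (2.21)(8.314)(176 − 291) = -2113 J.

W ≈ -2110 J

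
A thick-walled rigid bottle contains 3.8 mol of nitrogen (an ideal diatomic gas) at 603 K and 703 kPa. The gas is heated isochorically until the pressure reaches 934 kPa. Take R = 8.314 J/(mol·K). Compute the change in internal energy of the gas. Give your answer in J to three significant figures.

Constant volume ⇒ W = 0, so Q = ΔU = nCᵥΔT with Cᵥ = 5R/2 = 20.79 J/(mol·K).
At constant V, T₂/T₁ = P₂/P₁ ⇒ ΔT = T₁(P₂/P₁ − 1) = 603·(934/703 − 1) = 198.1 K.
ΔU = (3.8)(20.79)(198.1) = 15650 J.

ΔU ≈ 15600 J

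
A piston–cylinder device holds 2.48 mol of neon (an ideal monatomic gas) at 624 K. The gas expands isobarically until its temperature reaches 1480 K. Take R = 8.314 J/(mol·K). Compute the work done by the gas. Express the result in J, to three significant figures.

W ≈ 17600 J

Isobaric: W = P ΔV = nR ΔT.
W = (2.48)(8.314)(1480 − 624) = 17650 J.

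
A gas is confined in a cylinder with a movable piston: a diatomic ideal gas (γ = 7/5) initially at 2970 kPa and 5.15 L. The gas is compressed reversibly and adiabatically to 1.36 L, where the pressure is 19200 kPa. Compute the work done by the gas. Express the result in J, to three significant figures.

W ≈ -27000 J

Adiabatic: W = (P₁V₁ − P₂V₂)/(γ − 1) with γ = 7/5.
P₁V₁ = 15296 J, P₂V₂ = 26112 J.
W = (15296 − 26112) / 0.4 = -27041 J.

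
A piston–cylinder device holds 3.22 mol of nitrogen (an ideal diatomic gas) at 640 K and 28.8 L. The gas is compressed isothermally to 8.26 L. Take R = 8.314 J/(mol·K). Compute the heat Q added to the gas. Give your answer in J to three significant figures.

Isothermal ⇒ ΔU = 0, so Q = W = nRT ln(V₂/V₁).
Q = (3.22)(8.314)(640) ln(8.26/28.8) = 17133 × -1.249 = -21399 J.

Q ≈ -21400 J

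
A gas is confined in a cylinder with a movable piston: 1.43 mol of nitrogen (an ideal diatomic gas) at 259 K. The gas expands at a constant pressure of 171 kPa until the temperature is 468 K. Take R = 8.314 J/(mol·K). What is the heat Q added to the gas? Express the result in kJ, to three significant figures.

Isobaric: W = nRΔT = (1.43)(8.314)(209) = 2485 J.
ΔU = nCᵥΔT with Cᵥ = 5R/2: ΔU = (1.43)(20.79)(209) = 6212 J.
Q = ΔU + W = 6212 + 2485 = 8697 J.

Q ≈ 8.70 kJ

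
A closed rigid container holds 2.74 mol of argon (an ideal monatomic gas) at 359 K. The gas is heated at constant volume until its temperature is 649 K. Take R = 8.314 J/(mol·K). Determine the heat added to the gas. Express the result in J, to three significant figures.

Constant volume ⇒ W = 0, so Q = ΔU = nCᵥΔT with Cᵥ = 3R/2 = 12.47 J/(mol·K).
ΔU = (2.74)(12.47)(649 − 359) = 9909 J.

Q ≈ 9910 J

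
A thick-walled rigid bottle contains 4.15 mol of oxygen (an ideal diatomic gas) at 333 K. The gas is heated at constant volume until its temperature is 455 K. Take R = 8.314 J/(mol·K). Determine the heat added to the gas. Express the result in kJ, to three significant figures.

Constant volume ⇒ W = 0, so Q = ΔU = nCᵥΔT with Cᵥ = 5R/2 = 20.79 J/(mol·K).
ΔU = (4.15)(20.79)(455 − 333) = 10523 J.

Q ≈ 10.5 kJ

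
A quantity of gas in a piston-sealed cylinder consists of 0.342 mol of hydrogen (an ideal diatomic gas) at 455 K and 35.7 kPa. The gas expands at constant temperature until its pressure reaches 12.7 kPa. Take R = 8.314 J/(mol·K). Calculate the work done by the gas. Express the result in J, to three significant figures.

Isothermal process: W = nRT ln(V₂/V₁) = nRT ln(P₁/P₂).
W = (0.342)(8.314)(455) × ln(35.7/12.7)
  = 1294 × ln(2.811) = 1294 × 1.034
W_by_gas = 1337 J.

W ≈ 1340 J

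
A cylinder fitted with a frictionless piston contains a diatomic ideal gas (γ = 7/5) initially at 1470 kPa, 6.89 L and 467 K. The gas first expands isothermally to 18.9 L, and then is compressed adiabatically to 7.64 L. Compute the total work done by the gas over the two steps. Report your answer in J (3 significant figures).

Step 1 (isothermal): W = P₁V₁ ln(V₂/V₁) = (10128) ln(18.9/6.89) = 10220 J.
After step 1: P = 535.9 kPa, V = 18.9 L, T = 467 K.
Step 2 (adiabatic): W = (P₁V₁ − P₂V₂)/(γ−1) = (10128 − 14551)/0.4 = -11056 J.
W_total = 10220 − 11056 = -835.6 J.

W_total ≈ -836 J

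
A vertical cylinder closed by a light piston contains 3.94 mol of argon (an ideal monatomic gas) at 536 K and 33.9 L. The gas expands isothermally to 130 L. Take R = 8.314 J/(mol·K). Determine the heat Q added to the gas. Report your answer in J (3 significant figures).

Isothermal ⇒ ΔU = 0, so Q = W = nRT ln(V₂/V₁).
Q = (3.94)(8.314)(536) ln(130/33.9) = 17558 × 1.344 = 23600 J.

Q ≈ 23600 J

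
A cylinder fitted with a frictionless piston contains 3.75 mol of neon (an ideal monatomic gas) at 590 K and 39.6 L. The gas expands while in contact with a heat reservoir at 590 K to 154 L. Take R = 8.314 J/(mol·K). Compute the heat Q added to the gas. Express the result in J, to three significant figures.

Isothermal ⇒ ΔU = 0, so Q = W = nRT ln(V₂/V₁).
Q = (3.75)(8.314)(590) ln(154/39.6) = 18395 × 1.358 = 24982 J.

Q ≈ 25000 J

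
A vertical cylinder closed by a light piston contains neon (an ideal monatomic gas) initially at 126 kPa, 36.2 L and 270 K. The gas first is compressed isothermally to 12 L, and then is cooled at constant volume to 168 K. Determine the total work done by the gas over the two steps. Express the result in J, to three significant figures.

W_total ≈ -5040 J

Step 1 (isothermal): W = P₁V₁ ln(V₂/V₁) = (4561) ln(12/36.2) = -5036 J.
Step 2 (isochoric): W = 0 (constant volume).
W_total = -5036 + 0 = -5036 J.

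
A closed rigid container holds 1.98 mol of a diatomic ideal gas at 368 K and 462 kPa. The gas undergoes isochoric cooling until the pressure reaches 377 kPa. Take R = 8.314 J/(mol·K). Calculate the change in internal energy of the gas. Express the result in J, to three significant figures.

Constant volume ⇒ W = 0, so Q = ΔU = nCᵥΔT with Cᵥ = 5R/2 = 20.79 J/(mol·K).
At constant V, T₂/T₁ = P₂/P₁ ⇒ ΔT = T₁(P₂/P₁ − 1) = 368·(377/462 − 1) = -67.71 K.
ΔU = (1.98)(20.79)(-67.71) = -2786 J.

ΔU ≈ -2790 J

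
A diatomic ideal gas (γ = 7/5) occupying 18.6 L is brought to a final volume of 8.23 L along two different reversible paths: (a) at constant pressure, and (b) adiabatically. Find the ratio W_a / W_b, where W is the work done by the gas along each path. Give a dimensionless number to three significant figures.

Path (a) isobaric: W = P₁(V₂ − V₁) → W_a/(P₁V₁) = -0.5575.
Path (b) adiabatic: W = P₁V₁(1 − (V₁/V₂)^(γ−1))/(γ−1) → W_b/(P₁V₁) = -0.9641.
W_a / W_b = -0.5575 / -0.9641 = 0.5783.

W_a / W_b ≈ 0.578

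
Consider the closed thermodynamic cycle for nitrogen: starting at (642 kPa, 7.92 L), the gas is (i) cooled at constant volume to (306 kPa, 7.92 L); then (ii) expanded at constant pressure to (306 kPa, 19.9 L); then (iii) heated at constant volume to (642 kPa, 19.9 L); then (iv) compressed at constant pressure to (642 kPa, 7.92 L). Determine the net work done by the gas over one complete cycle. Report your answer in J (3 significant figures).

W_net ≈ -4030 J

Constant-volume legs do no work.
W(ii) = (306)(19.9 − 7.92) = 3666 J; W(iv) = (642)(7.92 − 19.9) = -7691 J.
W_net = 3666 − 7691 = -4025 J (the counter-clockwise enclosed area).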